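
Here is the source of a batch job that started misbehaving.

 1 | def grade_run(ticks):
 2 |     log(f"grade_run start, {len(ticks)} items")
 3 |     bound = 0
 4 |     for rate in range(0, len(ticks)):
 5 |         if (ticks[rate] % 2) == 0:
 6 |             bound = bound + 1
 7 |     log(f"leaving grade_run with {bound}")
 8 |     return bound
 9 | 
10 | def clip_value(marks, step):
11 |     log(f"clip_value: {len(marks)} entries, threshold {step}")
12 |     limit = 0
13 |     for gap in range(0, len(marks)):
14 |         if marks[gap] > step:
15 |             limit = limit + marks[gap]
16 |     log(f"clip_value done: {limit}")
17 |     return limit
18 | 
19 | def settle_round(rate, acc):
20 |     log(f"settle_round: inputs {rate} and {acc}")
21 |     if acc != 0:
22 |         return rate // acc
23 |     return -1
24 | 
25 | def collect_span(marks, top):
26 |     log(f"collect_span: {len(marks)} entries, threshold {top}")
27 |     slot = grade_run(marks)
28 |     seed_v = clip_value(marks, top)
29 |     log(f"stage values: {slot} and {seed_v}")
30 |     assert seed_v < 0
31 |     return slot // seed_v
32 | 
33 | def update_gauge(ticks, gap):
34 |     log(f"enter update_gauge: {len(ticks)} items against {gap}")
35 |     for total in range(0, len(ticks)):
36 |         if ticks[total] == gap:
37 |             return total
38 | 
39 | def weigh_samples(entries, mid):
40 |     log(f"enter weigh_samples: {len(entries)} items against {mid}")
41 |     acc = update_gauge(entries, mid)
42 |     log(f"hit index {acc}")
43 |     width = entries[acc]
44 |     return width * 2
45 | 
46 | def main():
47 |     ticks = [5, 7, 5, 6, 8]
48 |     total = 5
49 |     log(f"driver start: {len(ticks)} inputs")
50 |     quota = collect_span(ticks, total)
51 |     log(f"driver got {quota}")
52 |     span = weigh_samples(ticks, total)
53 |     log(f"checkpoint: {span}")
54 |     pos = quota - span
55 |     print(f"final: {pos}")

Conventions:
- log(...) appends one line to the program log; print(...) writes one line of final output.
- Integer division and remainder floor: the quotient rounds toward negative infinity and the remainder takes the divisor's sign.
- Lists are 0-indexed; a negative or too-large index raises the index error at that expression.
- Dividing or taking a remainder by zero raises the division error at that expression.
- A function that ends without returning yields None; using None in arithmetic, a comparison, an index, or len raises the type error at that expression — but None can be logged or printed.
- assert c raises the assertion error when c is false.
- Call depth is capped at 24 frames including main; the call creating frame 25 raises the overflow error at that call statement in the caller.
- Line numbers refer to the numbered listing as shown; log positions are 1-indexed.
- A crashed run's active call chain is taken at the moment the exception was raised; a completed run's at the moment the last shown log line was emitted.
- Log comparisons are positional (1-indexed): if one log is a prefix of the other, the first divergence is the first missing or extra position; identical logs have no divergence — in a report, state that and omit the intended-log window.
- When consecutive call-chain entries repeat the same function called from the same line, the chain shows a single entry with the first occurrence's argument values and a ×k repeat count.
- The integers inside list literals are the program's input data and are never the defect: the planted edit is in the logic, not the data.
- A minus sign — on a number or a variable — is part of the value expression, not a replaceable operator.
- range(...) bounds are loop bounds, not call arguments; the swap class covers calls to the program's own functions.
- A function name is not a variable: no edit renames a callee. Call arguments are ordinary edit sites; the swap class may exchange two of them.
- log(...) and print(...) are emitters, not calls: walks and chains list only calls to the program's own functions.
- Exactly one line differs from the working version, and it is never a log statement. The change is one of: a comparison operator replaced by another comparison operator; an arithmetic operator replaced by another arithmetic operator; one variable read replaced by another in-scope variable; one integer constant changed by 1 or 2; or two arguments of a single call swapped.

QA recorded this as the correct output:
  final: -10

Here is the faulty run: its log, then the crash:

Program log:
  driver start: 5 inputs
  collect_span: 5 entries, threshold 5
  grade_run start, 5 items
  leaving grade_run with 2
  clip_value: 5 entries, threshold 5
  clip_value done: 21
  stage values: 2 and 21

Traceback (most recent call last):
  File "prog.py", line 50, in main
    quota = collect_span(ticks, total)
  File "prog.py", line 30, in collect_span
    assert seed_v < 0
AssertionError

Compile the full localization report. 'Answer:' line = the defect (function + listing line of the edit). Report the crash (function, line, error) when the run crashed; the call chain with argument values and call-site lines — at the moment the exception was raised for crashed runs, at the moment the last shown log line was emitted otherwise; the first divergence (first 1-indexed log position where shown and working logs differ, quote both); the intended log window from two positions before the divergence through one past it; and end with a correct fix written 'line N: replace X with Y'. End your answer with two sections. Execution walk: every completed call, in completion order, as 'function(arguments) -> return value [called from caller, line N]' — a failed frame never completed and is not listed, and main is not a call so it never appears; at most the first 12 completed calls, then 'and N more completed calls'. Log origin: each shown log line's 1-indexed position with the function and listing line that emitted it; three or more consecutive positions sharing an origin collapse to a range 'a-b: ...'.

Answer: the defect is in collect_span at line 30.
Key observation: After 7 matching log lines the faulty run goes silent, while the working version continues with 'driver got 0'.
Crash: collect_span, line 30, AssertionError.
Call chain: main -> collect_span([5, 7, 5, 6, 8], 5) (called at line 50).
First divergence: position 8 (shown log ended at 7 lines; the working version continues: 'driver got 0').
Intended log window:
  6: clip_value done: 21
  7: stage values: 2 and 21
  8: driver got 0
  9: enter weigh_samples: 5 items against 5
Execution walk:
  grade_run([5, 7, 5, 6, 8]) -> 2  [called from collect_span, line 27]
  clip_value([5, 7, 5, 6, 8], 5) -> 21  [called from collect_span, line 28]
Log line origins:
  1: emitted by main (line 49)
  2: emitted by collect_span (line 26)
  3: emitted by grade_run (line 2)
  4: emitted by grade_run (line 7)
  5: emitted by clip_value (line 11)
  6: emitted by clip_value (line 16)
  7: emitted by collect_span (line 29)
A correct fix: line 30: replace `<` with `>`.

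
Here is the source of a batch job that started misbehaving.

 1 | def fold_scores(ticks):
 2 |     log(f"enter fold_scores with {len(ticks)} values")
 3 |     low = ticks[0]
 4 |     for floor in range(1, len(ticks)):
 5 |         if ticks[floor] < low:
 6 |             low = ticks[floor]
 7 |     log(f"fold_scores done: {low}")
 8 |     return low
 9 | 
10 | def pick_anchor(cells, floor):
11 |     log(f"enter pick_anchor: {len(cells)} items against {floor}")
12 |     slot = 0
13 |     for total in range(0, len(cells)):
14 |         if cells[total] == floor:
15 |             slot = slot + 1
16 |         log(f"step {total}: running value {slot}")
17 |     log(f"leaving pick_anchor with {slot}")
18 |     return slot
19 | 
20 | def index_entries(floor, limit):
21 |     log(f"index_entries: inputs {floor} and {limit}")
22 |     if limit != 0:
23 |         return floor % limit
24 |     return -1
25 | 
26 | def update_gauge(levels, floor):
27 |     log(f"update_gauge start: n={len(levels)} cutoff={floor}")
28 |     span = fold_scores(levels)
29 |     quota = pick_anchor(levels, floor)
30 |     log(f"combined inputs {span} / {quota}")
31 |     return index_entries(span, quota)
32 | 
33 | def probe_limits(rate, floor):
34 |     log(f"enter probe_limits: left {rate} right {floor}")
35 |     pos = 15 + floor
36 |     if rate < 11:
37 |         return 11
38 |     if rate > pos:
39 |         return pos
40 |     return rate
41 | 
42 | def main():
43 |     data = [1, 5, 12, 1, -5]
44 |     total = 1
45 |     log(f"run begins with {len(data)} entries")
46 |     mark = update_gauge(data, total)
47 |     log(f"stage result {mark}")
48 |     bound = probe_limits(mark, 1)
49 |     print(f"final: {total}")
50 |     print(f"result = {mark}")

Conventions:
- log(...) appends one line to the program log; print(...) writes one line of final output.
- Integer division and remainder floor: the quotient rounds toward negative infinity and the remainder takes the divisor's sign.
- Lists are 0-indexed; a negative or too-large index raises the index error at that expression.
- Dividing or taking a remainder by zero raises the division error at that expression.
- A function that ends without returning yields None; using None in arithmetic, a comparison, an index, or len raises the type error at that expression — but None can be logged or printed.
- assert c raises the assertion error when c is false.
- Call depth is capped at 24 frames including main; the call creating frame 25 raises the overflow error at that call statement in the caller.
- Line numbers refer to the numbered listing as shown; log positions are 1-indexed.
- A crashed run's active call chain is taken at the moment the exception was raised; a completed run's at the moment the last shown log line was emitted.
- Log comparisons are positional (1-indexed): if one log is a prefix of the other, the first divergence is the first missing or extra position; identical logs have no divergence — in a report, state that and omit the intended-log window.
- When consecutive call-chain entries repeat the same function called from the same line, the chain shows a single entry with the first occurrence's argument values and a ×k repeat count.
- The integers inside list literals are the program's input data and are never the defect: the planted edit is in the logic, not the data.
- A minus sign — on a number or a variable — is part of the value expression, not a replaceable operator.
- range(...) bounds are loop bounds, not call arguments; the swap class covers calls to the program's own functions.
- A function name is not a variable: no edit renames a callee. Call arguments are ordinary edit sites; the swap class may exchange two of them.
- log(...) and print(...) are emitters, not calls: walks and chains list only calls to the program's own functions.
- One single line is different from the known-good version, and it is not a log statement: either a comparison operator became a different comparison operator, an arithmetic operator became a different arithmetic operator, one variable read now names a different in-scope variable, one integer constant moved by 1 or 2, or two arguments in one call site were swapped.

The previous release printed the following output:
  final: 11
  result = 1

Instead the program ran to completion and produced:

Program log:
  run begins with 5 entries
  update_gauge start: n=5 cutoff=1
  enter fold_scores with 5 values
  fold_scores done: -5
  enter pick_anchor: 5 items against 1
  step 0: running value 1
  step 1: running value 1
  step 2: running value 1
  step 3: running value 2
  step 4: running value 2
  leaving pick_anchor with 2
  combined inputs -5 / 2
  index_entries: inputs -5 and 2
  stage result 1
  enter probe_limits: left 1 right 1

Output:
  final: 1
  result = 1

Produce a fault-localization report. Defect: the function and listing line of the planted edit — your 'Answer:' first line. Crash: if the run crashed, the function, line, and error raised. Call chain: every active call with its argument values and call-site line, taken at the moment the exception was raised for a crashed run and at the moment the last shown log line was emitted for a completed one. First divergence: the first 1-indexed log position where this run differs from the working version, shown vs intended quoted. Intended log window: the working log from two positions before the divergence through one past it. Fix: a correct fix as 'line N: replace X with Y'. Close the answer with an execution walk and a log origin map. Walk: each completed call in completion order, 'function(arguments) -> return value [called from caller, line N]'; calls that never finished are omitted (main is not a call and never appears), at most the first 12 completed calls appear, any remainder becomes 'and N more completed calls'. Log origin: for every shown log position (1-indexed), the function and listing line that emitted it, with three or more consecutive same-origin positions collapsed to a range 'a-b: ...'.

Answer: the defect is in main at line 49.
The tell: Log streams are identical — the defect surfaces only in the printed output.
Call chain: main -> probe_limits(1, 1) (called at line 48).
First divergence: none — the logs agree in full.
Execution walk:
  fold_scores([1, 5, 12, 1, -5]) -> -5  [called from update_gauge, line 28]
  pick_anchor([1, 5, 12, 1, -5], 1) -> 2  [called from update_gauge, line 29]
  index_entries(-5, 2) -> 1  [called from update_gauge, line 31]
  update_gauge([1, 5, 12, 1, -5], 1) -> 1  [called from main, line 46]
  probe_limits(1, 1) -> 11  [called from main, line 48]
Origin of each log line:
  1: from main, line 45
  2: from update_gauge, line 27
  3: from fold_scores, line 2
  4: from fold_scores, line 7
  5: from pick_anchor, line 11
  6-10: from pick_anchor, line 16
  11: from pick_anchor, line 17
  12: from update_gauge, line 30
  13: from index_entries, line 21
  14: from main, line 47
  15: from probe_limits, line 34
A correct fix: line 49: replace `total` with `bound`.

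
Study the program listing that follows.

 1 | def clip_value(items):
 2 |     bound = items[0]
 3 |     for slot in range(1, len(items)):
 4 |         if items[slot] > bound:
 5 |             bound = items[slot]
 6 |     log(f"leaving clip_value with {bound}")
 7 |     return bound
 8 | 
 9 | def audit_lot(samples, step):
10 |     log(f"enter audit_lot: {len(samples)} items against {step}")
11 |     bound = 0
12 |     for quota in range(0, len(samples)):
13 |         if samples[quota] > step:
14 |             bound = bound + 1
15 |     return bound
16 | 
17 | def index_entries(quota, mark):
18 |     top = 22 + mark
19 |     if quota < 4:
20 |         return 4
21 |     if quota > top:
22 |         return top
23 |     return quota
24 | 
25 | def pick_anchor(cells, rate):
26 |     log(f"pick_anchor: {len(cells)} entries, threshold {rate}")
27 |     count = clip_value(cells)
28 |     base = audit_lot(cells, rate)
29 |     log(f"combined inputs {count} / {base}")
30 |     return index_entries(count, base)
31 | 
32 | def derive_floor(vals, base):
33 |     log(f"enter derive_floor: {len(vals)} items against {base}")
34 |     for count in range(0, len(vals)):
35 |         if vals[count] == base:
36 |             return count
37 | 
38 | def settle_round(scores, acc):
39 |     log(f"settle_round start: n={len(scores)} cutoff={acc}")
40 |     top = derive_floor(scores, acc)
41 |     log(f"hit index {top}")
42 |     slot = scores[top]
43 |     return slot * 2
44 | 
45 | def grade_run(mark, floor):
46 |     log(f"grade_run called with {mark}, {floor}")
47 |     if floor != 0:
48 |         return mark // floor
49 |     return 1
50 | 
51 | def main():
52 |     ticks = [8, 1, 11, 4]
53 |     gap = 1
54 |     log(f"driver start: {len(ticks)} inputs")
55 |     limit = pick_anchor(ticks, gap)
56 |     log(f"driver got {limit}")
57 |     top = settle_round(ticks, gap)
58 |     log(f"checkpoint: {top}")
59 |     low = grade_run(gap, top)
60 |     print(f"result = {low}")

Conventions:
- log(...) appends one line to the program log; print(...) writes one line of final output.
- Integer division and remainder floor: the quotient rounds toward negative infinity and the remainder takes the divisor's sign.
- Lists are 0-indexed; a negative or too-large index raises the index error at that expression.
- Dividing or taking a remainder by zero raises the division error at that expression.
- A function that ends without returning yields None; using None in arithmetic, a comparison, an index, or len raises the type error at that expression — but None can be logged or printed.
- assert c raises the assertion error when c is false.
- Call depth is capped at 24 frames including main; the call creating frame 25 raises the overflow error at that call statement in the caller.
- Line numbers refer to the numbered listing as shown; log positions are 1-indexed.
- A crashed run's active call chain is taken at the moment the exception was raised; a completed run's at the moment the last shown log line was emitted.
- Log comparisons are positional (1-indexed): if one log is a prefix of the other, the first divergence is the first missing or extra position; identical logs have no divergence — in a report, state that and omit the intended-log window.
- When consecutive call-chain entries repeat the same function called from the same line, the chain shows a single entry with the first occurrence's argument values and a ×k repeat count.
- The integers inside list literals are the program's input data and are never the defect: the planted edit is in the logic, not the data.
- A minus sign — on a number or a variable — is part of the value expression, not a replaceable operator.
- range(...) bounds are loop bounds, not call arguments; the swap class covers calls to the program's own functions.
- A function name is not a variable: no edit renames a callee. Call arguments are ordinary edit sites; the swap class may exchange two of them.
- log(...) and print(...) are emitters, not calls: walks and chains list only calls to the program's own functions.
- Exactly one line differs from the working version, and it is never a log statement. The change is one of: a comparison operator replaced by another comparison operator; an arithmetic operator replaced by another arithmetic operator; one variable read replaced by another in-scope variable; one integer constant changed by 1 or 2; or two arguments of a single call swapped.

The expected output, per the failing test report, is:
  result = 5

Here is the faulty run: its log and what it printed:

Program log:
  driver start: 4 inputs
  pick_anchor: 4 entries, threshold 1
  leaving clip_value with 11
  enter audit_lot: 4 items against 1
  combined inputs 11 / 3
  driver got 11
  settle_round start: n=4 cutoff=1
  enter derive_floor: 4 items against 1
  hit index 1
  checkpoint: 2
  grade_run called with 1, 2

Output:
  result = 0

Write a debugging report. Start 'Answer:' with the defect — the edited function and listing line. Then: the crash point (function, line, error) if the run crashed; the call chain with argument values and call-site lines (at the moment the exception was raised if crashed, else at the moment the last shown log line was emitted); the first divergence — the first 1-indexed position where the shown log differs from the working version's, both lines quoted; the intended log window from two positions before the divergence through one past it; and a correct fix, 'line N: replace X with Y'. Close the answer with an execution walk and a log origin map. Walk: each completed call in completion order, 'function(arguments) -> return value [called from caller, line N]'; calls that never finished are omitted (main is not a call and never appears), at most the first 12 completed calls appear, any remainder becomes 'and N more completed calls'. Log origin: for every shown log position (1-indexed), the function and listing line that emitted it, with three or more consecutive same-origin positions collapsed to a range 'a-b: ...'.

Answer: the defect is in main at line 59.
The tell: The log first diverges at position 11: the faulty run prints 'grade_run called with 1, 2' where the working version prints 'grade_run called with 11, 2'.
Call chain: main -> grade_run(1, 2) (called at line 59).
First divergence: at position 11 the run shows 'grade_run called with 1, 2' where the working version logs 'grade_run called with 11, 2'.
Intended log window:
  9: hit index 1
  10: checkpoint: 2
  11: grade_run called with 11, 2
Execution walk:
  clip_value([8, 1, 11, 4]) -> 11  [called from pick_anchor, line 27]
  audit_lot([8, 1, 11, 4], 1) -> 3  [called from pick_anchor, line 28]
  index_entries(11, 3) -> 11  [called from pick_anchor, line 30]
  pick_anchor([8, 1, 11, 4], 1) -> 11  [called from main, line 55]
  derive_floor([8, 1, 11, 4], 1) -> 1  [called from settle_round, line 40]
  settle_round([8, 1, 11, 4], 1) -> 2  [called from main, line 57]
  grade_run(1, 2) -> 0  [called from main, line 59]
Origin of each log line:
  1 — main, line 54
  2 — pick_anchor, line 26
  3 — clip_value, line 6
  4 — audit_lot, line 10
  5 — pick_anchor, line 29
  6 — main, line 56
  7 — settle_round, line 39
  8 — derive_floor, line 33
  9 — settle_round, line 41
  10 — main, line 58
  11 — grade_run, line 46
A correct fix: line 59: replace `gap` with `limit`.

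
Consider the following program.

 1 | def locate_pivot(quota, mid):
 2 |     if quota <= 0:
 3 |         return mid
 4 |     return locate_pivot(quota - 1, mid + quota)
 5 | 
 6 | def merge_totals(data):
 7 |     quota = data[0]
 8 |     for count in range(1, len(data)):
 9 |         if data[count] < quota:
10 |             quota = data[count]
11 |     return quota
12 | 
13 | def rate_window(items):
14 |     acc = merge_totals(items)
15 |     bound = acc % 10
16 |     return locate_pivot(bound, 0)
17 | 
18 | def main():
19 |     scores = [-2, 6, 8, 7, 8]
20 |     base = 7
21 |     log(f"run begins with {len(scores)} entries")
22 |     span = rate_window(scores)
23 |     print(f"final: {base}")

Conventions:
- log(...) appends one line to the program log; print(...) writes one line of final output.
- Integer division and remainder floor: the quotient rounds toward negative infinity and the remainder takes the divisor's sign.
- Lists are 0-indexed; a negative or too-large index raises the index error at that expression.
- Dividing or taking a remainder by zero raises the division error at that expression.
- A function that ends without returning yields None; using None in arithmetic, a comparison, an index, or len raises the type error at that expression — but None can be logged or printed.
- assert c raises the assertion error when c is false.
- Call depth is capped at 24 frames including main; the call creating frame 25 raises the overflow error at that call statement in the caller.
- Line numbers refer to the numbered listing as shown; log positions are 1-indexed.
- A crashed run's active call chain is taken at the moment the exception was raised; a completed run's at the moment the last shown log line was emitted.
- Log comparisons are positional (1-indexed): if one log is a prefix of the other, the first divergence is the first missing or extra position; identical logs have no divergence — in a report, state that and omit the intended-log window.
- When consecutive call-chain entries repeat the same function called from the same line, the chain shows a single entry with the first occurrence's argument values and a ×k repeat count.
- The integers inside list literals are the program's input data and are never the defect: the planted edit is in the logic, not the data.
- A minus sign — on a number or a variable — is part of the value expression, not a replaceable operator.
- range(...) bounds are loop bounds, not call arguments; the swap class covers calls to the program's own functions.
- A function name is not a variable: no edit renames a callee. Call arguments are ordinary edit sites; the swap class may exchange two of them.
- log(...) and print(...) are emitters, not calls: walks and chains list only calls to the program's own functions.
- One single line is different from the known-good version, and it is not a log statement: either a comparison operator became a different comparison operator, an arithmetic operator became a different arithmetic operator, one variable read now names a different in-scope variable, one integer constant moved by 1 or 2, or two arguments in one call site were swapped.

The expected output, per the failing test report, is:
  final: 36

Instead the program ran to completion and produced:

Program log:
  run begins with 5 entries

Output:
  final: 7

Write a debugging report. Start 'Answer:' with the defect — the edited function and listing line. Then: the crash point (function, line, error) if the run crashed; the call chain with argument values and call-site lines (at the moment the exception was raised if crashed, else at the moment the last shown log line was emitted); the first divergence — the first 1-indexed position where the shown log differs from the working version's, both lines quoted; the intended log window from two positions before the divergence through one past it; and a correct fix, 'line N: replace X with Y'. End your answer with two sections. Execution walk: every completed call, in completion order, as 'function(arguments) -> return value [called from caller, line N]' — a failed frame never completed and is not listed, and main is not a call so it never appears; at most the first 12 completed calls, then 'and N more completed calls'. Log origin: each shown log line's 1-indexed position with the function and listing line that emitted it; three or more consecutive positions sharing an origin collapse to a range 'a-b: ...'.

Answer: the defect is in main at line 23.
Core observation: The two runs log identically and part ways only at the printed values.
Call chain: main.
First divergence: there is none — every log position agrees.
Execution walk:
  merge_totals([-2, 6, 8, 7, 8]) -> -2  [called from rate_window, line 14]
  locate_pivot(0, 36) -> 36  [called from locate_pivot, line 4]
  locate_pivot(1, 35) -> 36  [called from locate_pivot, line 4]
  locate_pivot(2, 33) -> 36  [called from locate_pivot, line 4]
  locate_pivot(3, 30) -> 36  [called from locate_pivot, line 4]
  locate_pivot(4, 26) -> 36  [called from locate_pivot, line 4]
  locate_pivot(5, 21) -> 36  [called from locate_pivot, line 4]
  locate_pivot(6, 15) -> 36  [called from locate_pivot, line 4]
  locate_pivot(7, 8) -> 36  [called from locate_pivot, line 4]
  locate_pivot(8, 0) -> 36  [called from rate_window, line 16]
  rate_window([-2, 6, 8, 7, 8]) -> 36  [called from main, line 22]
Log origin:
  1 — main, line 21
A correct fix: line 23: replace `base` with `span`.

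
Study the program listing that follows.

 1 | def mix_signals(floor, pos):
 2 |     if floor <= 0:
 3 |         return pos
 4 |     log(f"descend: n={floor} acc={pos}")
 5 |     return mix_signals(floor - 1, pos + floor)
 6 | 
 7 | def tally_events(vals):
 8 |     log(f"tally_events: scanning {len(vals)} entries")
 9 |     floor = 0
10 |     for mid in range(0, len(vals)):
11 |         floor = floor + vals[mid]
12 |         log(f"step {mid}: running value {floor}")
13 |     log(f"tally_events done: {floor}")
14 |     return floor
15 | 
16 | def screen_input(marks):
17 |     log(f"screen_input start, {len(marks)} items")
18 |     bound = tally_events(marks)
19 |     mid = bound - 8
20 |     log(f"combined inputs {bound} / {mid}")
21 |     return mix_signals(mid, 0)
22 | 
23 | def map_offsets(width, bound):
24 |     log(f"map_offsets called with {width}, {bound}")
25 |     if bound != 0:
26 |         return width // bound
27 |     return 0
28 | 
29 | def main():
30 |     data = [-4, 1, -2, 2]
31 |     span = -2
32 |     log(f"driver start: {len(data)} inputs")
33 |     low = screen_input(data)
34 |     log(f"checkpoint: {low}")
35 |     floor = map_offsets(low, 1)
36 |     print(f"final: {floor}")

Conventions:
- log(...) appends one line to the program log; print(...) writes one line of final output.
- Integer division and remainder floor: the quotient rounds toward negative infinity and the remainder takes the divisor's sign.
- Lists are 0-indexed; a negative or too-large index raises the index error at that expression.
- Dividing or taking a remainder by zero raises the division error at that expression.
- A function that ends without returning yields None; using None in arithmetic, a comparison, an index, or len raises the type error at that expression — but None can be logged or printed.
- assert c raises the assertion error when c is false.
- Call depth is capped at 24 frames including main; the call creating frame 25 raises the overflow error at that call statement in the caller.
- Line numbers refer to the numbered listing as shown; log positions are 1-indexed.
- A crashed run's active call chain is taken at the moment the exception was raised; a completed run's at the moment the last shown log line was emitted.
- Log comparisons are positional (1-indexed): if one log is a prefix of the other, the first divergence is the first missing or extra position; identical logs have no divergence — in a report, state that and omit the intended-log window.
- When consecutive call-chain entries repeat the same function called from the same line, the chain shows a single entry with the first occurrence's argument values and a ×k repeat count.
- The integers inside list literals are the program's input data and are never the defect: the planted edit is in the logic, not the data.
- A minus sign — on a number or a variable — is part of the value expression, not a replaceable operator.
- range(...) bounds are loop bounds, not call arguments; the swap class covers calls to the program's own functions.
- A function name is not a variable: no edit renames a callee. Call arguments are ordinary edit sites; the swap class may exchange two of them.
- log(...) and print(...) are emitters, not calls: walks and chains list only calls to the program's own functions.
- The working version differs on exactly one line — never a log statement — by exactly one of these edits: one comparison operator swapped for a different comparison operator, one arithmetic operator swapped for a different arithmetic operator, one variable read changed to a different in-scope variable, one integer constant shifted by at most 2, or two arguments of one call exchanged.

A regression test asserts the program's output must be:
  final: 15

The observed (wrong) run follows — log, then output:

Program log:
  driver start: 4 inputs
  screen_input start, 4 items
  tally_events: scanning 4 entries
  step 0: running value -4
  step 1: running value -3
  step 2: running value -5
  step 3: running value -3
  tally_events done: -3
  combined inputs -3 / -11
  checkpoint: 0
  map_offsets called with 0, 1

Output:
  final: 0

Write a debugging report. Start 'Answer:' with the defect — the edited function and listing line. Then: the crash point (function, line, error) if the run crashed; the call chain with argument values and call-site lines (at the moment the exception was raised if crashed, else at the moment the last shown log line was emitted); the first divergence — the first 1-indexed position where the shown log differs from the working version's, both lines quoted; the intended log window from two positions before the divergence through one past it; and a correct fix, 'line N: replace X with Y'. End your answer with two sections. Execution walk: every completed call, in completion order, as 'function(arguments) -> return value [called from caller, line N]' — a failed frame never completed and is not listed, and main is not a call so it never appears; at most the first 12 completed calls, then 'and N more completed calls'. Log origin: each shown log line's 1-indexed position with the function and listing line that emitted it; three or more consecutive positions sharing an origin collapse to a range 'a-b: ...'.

Answer: the defect is in screen_input at line 19.
Core observation: At log position 9 the runs split — shown 'combined inputs -3 / -11', but the working version logs 'combined inputs -3 / 5'.
Call chain: main -> map_offsets(0, 1) (called at line 35).
First divergence: position 9 — shown 'combined inputs -3 / -11', intended 'combined inputs -3 / 5'.
Intended log window:
  7: step 3: running value -3
  8: tally_events done: -3
  9: combined inputs -3 / 5
  10: descend: n=5 acc=0
Execution walk:
  tally_events([-4, 1, -2, 2]) -> -3  [called from screen_input, line 18]
  mix_signals(-11, 0) -> 0  [called from screen_input, line 21]
  screen_input([-4, 1, -2, 2]) -> 0  [called from main, line 33]
  map_offsets(0, 1) -> 0  [called from main, line 35]
Log origins:
  1: from main, line 32
  2: from screen_input, line 17
  3: from tally_events, line 8
  4-7: from tally_events, line 12
  8: from tally_events, line 13
  9: from screen_input, line 20
  10: from main, line 34
  11: from map_offsets, line 24
A correct fix: line 19: replace `-` with `%`.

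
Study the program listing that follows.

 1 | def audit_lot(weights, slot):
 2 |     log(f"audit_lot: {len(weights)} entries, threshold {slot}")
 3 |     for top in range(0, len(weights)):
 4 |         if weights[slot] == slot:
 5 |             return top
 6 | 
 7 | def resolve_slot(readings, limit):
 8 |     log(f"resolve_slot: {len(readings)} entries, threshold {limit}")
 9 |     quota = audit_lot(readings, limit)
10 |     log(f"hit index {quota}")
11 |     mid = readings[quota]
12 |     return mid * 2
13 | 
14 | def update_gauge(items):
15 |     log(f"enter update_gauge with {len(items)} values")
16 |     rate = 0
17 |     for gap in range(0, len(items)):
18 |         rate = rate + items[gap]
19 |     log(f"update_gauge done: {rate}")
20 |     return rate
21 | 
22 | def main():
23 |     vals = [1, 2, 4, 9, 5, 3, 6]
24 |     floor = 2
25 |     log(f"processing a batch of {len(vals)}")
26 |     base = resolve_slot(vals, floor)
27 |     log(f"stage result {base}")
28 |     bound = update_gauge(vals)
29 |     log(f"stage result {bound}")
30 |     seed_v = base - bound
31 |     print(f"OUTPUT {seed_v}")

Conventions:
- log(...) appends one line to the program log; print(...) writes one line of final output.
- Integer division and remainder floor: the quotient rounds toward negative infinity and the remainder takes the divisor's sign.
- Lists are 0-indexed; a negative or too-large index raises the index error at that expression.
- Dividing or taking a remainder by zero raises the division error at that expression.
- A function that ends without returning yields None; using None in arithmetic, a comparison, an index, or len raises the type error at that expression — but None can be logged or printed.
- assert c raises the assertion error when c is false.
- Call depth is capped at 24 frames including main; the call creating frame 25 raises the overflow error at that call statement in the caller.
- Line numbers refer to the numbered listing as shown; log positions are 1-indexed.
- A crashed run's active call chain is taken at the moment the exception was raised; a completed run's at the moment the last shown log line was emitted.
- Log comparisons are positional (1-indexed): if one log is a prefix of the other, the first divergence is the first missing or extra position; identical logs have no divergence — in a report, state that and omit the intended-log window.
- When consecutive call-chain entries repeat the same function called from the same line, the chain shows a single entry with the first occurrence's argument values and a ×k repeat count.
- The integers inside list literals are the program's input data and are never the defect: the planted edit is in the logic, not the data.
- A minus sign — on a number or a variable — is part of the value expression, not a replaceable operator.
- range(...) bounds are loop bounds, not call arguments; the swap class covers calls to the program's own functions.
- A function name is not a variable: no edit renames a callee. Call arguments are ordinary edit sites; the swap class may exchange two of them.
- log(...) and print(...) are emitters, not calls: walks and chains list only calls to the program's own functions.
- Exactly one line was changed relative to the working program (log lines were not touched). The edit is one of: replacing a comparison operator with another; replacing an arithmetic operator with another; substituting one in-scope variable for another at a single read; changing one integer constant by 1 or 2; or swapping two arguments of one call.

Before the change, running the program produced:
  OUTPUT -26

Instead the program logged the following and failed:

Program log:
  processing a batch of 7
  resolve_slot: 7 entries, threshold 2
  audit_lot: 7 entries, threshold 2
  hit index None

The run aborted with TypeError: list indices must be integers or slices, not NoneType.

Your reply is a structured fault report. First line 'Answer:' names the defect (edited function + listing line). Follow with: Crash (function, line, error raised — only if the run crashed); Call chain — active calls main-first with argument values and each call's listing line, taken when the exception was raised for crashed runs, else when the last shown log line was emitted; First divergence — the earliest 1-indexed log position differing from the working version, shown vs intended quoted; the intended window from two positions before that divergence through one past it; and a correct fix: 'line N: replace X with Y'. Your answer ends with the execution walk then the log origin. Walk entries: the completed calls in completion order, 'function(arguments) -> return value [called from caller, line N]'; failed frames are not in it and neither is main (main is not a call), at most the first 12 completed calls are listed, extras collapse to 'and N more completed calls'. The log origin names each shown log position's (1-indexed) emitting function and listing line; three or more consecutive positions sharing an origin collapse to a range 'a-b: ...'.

Answer: the defect is in audit_lot at line 4.
Key observation: Log line 4 is where behavior first shows: 'hit index None' appears instead of 'hit index 1'.
Crash: resolve_slot, line 11, TypeError.
Call chain: main -> resolve_slot([1, 2, 4, 9, 5, 3, 6], 2) (called at line 26).
First divergence: position 4; shown 'hit index None' vs intended 'hit index 1'.
Intended log window:
  2: resolve_slot: 7 entries, threshold 2
  3: audit_lot: 7 entries, threshold 2
  4: hit index 1
  5: stage result 4
Execution walk:
  audit_lot([1, 2, 4, 9, 5, 3, 6], 2) -> None  [called from resolve_slot, line 9]
Origin of each log line:
  1: logged in main at line 25
  2: logged in resolve_slot at line 8
  3: logged in audit_lot at line 2
  4: logged in resolve_slot at line 10
A correct fix: line 4: replace `weights[slot]` with `weights[top]`.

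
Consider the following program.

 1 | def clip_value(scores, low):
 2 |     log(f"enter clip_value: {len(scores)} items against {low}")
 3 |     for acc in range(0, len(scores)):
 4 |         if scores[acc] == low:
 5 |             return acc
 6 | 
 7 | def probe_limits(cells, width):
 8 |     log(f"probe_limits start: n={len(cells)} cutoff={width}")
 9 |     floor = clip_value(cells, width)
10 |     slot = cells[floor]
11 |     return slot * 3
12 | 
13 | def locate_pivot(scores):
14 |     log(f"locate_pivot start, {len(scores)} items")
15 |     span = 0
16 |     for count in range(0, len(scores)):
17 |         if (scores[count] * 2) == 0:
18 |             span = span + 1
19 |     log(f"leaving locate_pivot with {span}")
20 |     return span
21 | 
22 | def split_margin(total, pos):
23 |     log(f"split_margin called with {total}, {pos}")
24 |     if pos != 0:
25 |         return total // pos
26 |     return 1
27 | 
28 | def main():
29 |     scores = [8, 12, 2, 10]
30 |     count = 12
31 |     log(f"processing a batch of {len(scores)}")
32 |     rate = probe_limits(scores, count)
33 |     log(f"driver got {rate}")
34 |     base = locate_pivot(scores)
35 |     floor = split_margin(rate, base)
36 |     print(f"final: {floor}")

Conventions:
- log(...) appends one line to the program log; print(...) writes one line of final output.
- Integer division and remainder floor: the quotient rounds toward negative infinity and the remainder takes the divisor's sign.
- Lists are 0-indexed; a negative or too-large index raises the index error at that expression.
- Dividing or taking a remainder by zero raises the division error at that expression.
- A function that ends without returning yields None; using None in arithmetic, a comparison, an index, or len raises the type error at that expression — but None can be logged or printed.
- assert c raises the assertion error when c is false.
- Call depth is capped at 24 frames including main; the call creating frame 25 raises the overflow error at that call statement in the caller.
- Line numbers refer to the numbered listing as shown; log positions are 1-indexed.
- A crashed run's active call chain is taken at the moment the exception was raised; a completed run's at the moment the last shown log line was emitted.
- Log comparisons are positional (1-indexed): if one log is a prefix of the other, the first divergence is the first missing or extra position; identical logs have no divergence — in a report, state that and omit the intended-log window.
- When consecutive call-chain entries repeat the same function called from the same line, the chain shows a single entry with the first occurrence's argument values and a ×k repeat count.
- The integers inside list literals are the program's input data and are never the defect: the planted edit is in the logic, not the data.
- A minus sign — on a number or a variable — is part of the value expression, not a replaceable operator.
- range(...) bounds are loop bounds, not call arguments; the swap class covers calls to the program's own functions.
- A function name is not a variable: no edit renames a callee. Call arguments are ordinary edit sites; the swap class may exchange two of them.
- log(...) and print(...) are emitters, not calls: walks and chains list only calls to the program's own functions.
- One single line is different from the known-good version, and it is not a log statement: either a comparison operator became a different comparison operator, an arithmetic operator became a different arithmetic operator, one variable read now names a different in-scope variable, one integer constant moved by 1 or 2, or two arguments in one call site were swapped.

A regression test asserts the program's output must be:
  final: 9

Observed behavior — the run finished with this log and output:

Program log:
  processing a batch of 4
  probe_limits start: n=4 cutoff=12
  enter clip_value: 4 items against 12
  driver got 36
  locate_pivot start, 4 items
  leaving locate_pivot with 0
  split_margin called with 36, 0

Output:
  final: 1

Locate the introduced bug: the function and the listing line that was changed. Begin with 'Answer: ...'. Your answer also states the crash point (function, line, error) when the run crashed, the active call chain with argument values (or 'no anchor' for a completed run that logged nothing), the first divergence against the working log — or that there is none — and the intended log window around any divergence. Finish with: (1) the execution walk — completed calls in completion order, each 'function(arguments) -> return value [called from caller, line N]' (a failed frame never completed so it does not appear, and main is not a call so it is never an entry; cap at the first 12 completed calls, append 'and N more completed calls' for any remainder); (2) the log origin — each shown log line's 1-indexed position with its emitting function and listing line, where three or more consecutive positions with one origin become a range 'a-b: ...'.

Answer: the defect is in locate_pivot at line 17.
Key fact: Everything matches until log position 6, which reads 'leaving locate_pivot with 0' in place of 'leaving locate_pivot with 4'.
Call chain: main -> split_margin(36, 0) (called at line 35).
First divergence: at position 6 the run shows 'leaving locate_pivot with 0' where the working version logs 'leaving locate_pivot with 4'.
Intended log window:
  4: driver got 36
  5: locate_pivot start, 4 items
  6: leaving locate_pivot with 4
  7: split_margin called with 36, 4
Execution walk:
  clip_value([8, 12, 2, 10], 12) -> 1  [called from probe_limits, line 9]
  probe_limits([8, 12, 2, 10], 12) -> 36  [called from main, line 32]
  locate_pivot([8, 12, 2, 10]) -> 0  [called from main, line 34]
  split_margin(36, 0) -> 1  [called from main, line 35]
Origin of each log line:
  1: emitted by main (line 31)
  2: emitted by probe_limits (line 8)
  3: emitted by clip_value (line 2)
  4: emitted by main (line 33)
  5: emitted by locate_pivot (line 14)
  6: emitted by locate_pivot (line 19)
  7: emitted by split_margin (line 23)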